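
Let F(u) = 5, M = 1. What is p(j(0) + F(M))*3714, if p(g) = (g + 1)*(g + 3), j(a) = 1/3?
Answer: 588050/3 ≈ 1.9602e+5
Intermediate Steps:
j(a) = ⅓
p(g) = (1 + g)*(3 + g)
p(j(0) + F(M))*3714 = (3 + (⅓ + 5)² + 4*(⅓ + 5))*3714 = (3 + (16/3)² + 4*(16/3))*3714 = (3 + 256/9 + 64/3)*3714 = (475/9)*3714 = 588050/3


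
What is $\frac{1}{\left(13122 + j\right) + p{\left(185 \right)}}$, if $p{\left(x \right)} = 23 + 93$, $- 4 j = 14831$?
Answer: $\frac{4}{38121} \approx 0.00010493$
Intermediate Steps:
$j = - \frac{14831}{4}$ ($j = \left(- \frac{1}{4}\right) 14831 = - \frac{14831}{4} \approx -3707.8$)
$p{\left(x \right)} = 116$
$\frac{1}{\left(13122 + j\right) + p{\left(185 \right)}} = \frac{1}{\left(13122 - \frac{14831}{4}\right) + 116} = \frac{1}{\frac{37657}{4} + 116} = \frac{1}{\frac{38121}{4}} = \frac{4}{38121}$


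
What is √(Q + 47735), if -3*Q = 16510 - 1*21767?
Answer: √445386/3 ≈ 222.46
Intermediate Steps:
Q = 5257/3 (Q = -(16510 - 1*21767)/3 = -(16510 - 21767)/3 = -⅓*(-5257) = 5257/3 ≈ 1752.3)
√(Q + 47735) = √(5257/3 + 47735) = √(148462/3) = √445386/3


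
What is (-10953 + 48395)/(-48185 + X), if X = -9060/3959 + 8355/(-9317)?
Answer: -690542862163/888734772010 ≈ -0.77700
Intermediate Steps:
X = -117489465/36886003 (X = -9060*1/3959 + 8355*(-1/9317) = -9060/3959 - 8355/9317 = -117489465/36886003 ≈ -3.1852)
(-10953 + 48395)/(-48185 + X) = (-10953 + 48395)/(-48185 - 117489465/36886003) = 37442/(-1777469544020/36886003) = 37442*(-36886003/1777469544020) = -690542862163/888734772010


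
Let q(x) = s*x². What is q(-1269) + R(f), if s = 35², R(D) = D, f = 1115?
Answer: 1972693340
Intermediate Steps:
s = 1225
q(x) = 1225*x²
q(-1269) + R(f) = 1225*(-1269)² + 1115 = 1225*1610361 + 1115 = 1972692225 + 1115 = 1972693340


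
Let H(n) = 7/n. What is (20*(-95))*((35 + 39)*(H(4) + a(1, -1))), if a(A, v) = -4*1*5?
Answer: 2565950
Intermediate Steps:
a(A, v) = -20 (a(A, v) = -4*5 = -20)
(20*(-95))*((35 + 39)*(H(4) + a(1, -1))) = (20*(-95))*((35 + 39)*(7/4 - 20)) = -140600*(7*(¼) - 20) = -140600*(7/4 - 20) = -140600*(-73)/4 = -1900*(-2701/2) = 2565950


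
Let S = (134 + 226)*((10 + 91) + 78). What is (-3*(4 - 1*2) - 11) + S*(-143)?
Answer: -9214937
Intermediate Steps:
S = 64440 (S = 360*(101 + 78) = 360*179 = 64440)
(-3*(4 - 1*2) - 11) + S*(-143) = (-3*(4 - 1*2) - 11) + 64440*(-143) = (-3*(4 - 2) - 11) - 9214920 = (-3*2 - 11) - 9214920 = (-6 - 11) - 9214920 = -17 - 9214920 = -9214937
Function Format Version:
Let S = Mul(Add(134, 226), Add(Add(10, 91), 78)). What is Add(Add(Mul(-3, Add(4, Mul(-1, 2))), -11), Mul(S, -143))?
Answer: -9214937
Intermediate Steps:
S = 64440 (S = Mul(360, Add(101, 78)) = Mul(360, 179) = 64440)
Add(Add(Mul(-3, Add(4, Mul(-1, 2))), -11), Mul(S, -143)) = Add(Add(Mul(-3, Add(4, Mul(-1, 2))), -11), Mul(64440, -143)) = Add(Add(Mul(-3, Add(4, -2)), -11), -9214920) = Add(Add(Mul(-3, 2), -11), -9214920) = Add(Add(-6, -11), -9214920) = Add(-17, -9214920) = -9214937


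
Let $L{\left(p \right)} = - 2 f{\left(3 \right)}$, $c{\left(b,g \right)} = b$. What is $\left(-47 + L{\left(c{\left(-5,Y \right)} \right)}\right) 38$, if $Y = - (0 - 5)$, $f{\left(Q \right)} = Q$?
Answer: $-2014$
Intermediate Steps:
$Y = 5$ ($Y = \left(-1\right) \left(-5\right) = 5$)
$L{\left(p \right)} = -6$ ($L{\left(p \right)} = \left(-2\right) 3 = -6$)
$\left(-47 + L{\left(c{\left(-5,Y \right)} \right)}\right) 38 = \left(-47 - 6\right) 38 = \left(-53\right) 38 = -2014$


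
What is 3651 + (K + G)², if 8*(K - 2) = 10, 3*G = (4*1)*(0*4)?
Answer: 58585/16 ≈ 3661.6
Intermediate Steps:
G = 0 (G = ((4*1)*(0*4))/3 = (4*0)/3 = (⅓)*0 = 0)
K = 13/4 (K = 2 + (⅛)*10 = 2 + 5/4 = 13/4 ≈ 3.2500)
3651 + (K + G)² = 3651 + (13/4 + 0)² = 3651 + (13/4)² = 3651 + 169/16 = 58585/16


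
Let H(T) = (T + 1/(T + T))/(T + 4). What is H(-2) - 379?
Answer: -3041/8 ≈ -380.13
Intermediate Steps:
H(T) = (T + 1/(2*T))/(4 + T)
H(-2) - 379 = (½ + (-2)²)/((-2)*(4 - 2)) - 379 = -½*(½ + 4)/2 - 379 = -½*½*9/2 - 379 = -9/8 - 379 = -3041/8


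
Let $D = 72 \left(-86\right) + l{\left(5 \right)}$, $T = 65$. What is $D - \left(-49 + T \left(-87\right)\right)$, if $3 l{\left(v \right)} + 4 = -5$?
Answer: $-491$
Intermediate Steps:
$l{\left(v \right)} = -3$ ($l{\left(v \right)} = - \frac{4}{3} + \frac{1}{3} \left(-5\right) = - \frac{4}{3} - \frac{5}{3} = -3$)
$D = -6195$ ($D = 72 \left(-86\right) - 3 = -6192 - 3 = -6195$)
$D - \left(-49 + T \left(-87\right)\right) = -6195 - \left(-49 + 65 \left(-87\right)\right) = -6195 - \left(-49 - 5655\right) = -6195 - -5704 = -6195 + 5704 = -491$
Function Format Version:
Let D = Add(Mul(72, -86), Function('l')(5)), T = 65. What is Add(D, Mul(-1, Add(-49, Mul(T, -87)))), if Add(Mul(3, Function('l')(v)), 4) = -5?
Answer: -491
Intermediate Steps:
Function('l')(v) = -3 (Function('l')(v) = Add(Rational(-4, 3), Mul(Rational(1, 3), -5)) = Add(Rational(-4, 3), Rational(-5, 3)) = -3)
D = -6195 (D = Add(Mul(72, -86), -3) = Add(-6192, -3) = -6195)
Add(D, Mul(-1, Add(-49, Mul(T, -87)))) = Add(-6195, Mul(-1, Add(-49, Mul(65, -87)))) = Add(-6195, Mul(-1, Add(-49, -5655))) = Add(-6195, Mul(-1, -5704)) = Add(-6195, 5704) = -491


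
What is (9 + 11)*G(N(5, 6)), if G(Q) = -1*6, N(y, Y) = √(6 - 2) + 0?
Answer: -120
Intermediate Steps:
N(y, Y) = 2 (N(y, Y) = √4 + 0 = 2 + 0 = 2)
G(Q) = -6
(9 + 11)*G(N(5, 6)) = (9 + 11)*(-6) = 20*(-6) = -120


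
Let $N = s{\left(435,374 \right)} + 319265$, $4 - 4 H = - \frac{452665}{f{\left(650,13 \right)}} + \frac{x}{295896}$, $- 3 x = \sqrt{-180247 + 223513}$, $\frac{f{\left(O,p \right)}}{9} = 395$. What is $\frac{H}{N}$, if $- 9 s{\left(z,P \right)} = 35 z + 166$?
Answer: $\frac{93377}{903126104} + \frac{\sqrt{43266}}{1127558656832} \approx 0.00010339$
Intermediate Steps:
$s{\left(z,P \right)} = - \frac{166}{9} - \frac{35 z}{9}$ ($s{\left(z,P \right)} = - \frac{35 z + 166}{9} = - \frac{166 + 35 z}{9} = - \frac{166}{9} - \frac{35 z}{9}$)
$f{\left(O,p \right)} = 3555$ ($f{\left(O,p \right)} = 9 \cdot 395 = 3555$)
$x = - \frac{\sqrt{43266}}{3}$ ($x = - \frac{\sqrt{-180247 + 223513}}{3} = - \frac{\sqrt{43266}}{3} \approx -69.335$)
$H = \frac{93377}{2844} + \frac{\sqrt{43266}}{3550752}$ ($H = 1 - \frac{- \frac{452665}{3555} + \frac{\left(- \frac{1}{3}\right) \sqrt{43266}}{295896}}{4} = 1 - \frac{\left(-452665\right) \frac{1}{3555} + - \frac{\sqrt{43266}}{3} \cdot \frac{1}{295896}}{4} = 1 - \frac{- \frac{90533}{711} - \frac{\sqrt{43266}}{887688}}{4} = 1 + \left(\frac{90533}{2844} + \frac{\sqrt{43266}}{3550752}\right) = \frac{93377}{2844} + \frac{\sqrt{43266}}{3550752} \approx 32.833$)
$N = \frac{2857994}{9}$ ($N = \left(- \frac{166}{9} - \frac{5075}{3}\right) + 319265 = - \frac{15391}{9} + 319265 = \frac{2857994}{9} \approx 3.1756 \cdot 10^{5}$)
$\frac{H}{N} = \frac{\frac{93377}{2844} + \frac{\sqrt{43266}}{3550752}}{\frac{2857994}{9}} = \left(\frac{93377}{2844} + \frac{\sqrt{43266}}{3550752}\right) \frac{9}{2857994} = \frac{93377}{903126104} + \frac{\sqrt{43266}}{1127558656832}$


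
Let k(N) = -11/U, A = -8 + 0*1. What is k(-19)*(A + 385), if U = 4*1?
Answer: -4147/4 ≈ -1036.8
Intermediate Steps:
A = -8 (A = -8 + 0 = -8)
U = 4
k(N) = -11/4
k(-19)*(A + 385) = -11*(-8 + 385)/4 = -11/4*377 = -4147/4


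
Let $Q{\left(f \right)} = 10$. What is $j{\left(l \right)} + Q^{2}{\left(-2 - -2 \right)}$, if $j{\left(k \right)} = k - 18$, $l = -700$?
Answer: $-618$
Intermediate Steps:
$j{\left(k \right)} = -18 + k$ ($j{\left(k \right)} = k - 18 = -18 + k$)
$j{\left(l \right)} + Q^{2}{\left(-2 - -2 \right)} = \left(-18 - 700\right) + 10^{2} = -718 + 100 = -618$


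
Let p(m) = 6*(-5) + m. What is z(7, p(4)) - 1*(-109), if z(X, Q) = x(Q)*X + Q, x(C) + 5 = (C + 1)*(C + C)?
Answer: 9148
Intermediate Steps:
p(m) = -30 + m
x(C) = -5 + 2*C*(1 + C) (x(C) = -5 + (C + 1)*(C + C) = -5 + (1 + C)*(2*C) = -5 + 2*C*(1 + C))
z(X, Q) = Q + X*(-5 + 2*Q + 2*Q²) (z(X, Q) = (-5 + 2*Q + 2*Q²)*X + Q = X*(-5 + 2*Q + 2*Q²) + Q = Q + X*(-5 + 2*Q + 2*Q²))
z(7, p(4)) - 1*(-109) = ((-30 + 4) + 7*(-5 + 2*(-30 + 4) + 2*(-30 + 4)²)) - 1*(-109) = (-26 + 7*(-5 + 2*(-26) + 2*(-26)²)) + 109 = (-26 + 7*(-5 - 52 + 2*676)) + 109 = (-26 + 7*(-5 - 52 + 1352)) + 109 = (-26 + 7*1295) + 109 = (-26 + 9065) + 109 = 9039 + 109 = 9148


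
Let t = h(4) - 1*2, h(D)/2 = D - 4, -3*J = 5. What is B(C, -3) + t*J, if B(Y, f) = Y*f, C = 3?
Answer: -17/3 ≈ -5.6667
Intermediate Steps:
J = -5/3 (J = -⅓*5 = -5/3 ≈ -1.6667)
h(D) = -8 + 2*D (h(D) = 2*(D - 4) = 2*(-4 + D) = -8 + 2*D)
t = -2 (t = (-8 + 2*4) - 1*2 = (-8 + 8) - 2 = 0 - 2 = -2)
B(C, -3) + t*J = 3*(-3) - 2*(-5/3) = -9 + 10/3 = -17/3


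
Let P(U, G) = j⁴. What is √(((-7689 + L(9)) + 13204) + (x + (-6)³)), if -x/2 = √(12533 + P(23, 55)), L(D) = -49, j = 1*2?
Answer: √(5250 - 2*√12549) ≈ 70.894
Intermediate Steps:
j = 2
P(U, G) = 16 (P(U, G) = 2⁴ = 16)
x = -2*√12549 (x = -2*√(12533 + 16) = -2*√12549 ≈ -224.04)
√(((-7689 + L(9)) + 13204) + (x + (-6)³)) = √(((-7689 - 49) + 13204) + (-2*√12549 + (-6)³)) = √((-7738 + 13204) + (-2*√12549 - 216)) = √(5466 + (-216 - 2*√12549)) = √(5250 - 2*√12549)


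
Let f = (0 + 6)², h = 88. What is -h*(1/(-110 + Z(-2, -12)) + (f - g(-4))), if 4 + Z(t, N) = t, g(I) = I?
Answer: -102058/29 ≈ -3519.2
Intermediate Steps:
Z(t, N) = -4 + t
f = 36 (f = 6² = 36)
-h*(1/(-110 + Z(-2, -12)) + (f - g(-4))) = -88*(1/(-110 + (-4 - 2)) + (36 - 1*(-4))) = -88*(1/(-110 - 6) + (36 + 4)) = -88*(1/(-116) + 40) = -88*(-1/116 + 40) = -88*4639/116 = -1*102058/29 = -102058/29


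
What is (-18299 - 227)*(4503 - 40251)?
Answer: 662267448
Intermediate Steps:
(-18299 - 227)*(4503 - 40251) = -18526*(-35748) = 662267448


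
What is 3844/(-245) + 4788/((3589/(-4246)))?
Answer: -4994608876/879305 ≈ -5680.2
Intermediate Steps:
3844/(-245) + 4788/((3589/(-4246))) = 3844*(-1/245) + 4788/((3589*(-1/4246))) = -3844/245 + 4788/(-3589/4246) = -3844/245 + 4788*(-4246/3589) = -3844/245 - 20329848/3589 = -4994608876/879305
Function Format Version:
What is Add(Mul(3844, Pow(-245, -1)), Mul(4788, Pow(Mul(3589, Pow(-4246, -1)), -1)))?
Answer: Rational(-4994608876, 879305) ≈ -5680.2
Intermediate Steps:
Add(Mul(3844, Pow(-245, -1)), Mul(4788, Pow(Mul(3589, Pow(-4246, -1)), -1))) = Add(Mul(3844, Rational(-1, 245)), Mul(4788, Pow(Mul(3589, Rational(-1, 4246)), -1))) = Add(Rational(-3844, 245), Mul(4788, Pow(Rational(-3589, 4246), -1))) = Add(Rational(-3844, 245), Mul(4788, Rational(-4246, 3589))) = Add(Rational(-3844, 245), Rational(-20329848, 3589)) = Rational(-4994608876, 879305)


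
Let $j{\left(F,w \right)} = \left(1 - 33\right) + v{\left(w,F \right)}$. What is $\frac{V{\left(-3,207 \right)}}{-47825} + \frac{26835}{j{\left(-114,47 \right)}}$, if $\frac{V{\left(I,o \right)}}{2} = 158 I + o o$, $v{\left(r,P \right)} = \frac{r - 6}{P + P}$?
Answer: $- \frac{11729333370}{14035681} \approx -835.68$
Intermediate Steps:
$v{\left(r,P \right)} = \frac{-6 + r}{2 P}$
$j{\left(F,w \right)} = -32 + \frac{-6 + w}{2 F}$ ($j{\left(F,w \right)} = \left(1 - 33\right) + \frac{-6 + w}{2 F} = -32 + \frac{-6 + w}{2 F}$)
$V{\left(I,o \right)} = 2 o^{2} + 316 I$ ($V{\left(I,o \right)} = 2 \left(158 I + o o\right) = 2 \left(158 I + o^{2}\right) = 2 \left(o^{2} + 158 I\right) = 2 o^{2} + 316 I$)
$\frac{V{\left(-3,207 \right)}}{-47825} + \frac{26835}{j{\left(-114,47 \right)}} = \frac{2 \cdot 207^{2} + 316 \left(-3\right)}{-47825} + \frac{26835}{\frac{1}{2} \frac{1}{-114} \left(-6 + 47 - -7296\right)} = \left(2 \cdot 42849 - 948\right) \left(- \frac{1}{47825}\right) + \frac{26835}{\frac{1}{2} \left(- \frac{1}{114}\right) \left(-6 + 47 + 7296\right)} = \left(85698 - 948\right) \left(- \frac{1}{47825}\right) + \frac{26835}{\frac{1}{2} \left(- \frac{1}{114}\right) 7337} = 84750 \left(- \frac{1}{47825}\right) + \frac{26835}{- \frac{7337}{228}} = - \frac{3390}{1913} + 26835 \left(- \frac{228}{7337}\right) = - \frac{3390}{1913} - \frac{6118380}{7337} = - \frac{11729333370}{14035681}$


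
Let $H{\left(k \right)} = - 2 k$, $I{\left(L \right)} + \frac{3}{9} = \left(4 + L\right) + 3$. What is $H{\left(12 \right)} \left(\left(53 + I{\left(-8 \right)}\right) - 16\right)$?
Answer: $-856$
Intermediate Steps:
$I{\left(L \right)} = \frac{20}{3} + L$ ($I{\left(L \right)} = - \frac{1}{3} + \left(\left(4 + L\right) + 3\right) = - \frac{1}{3} + \left(7 + L\right) = \frac{20}{3} + L$)
$H{\left(12 \right)} \left(\left(53 + I{\left(-8 \right)}\right) - 16\right) = \left(-2\right) 12 \left(\left(53 + \left(\frac{20}{3} - 8\right)\right) - 16\right) = - 24 \left(\left(53 - \frac{4}{3}\right) - 16\right) = - 24 \left(\frac{155}{3} - 16\right) = \left(-24\right) \frac{107}{3} = -856$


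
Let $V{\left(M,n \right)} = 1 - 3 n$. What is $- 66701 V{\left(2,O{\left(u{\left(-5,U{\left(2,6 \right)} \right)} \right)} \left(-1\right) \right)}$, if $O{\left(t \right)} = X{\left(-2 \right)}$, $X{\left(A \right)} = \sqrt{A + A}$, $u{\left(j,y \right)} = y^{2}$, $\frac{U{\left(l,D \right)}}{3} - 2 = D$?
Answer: $-66701 - 400206 i \approx -66701.0 - 4.0021 \cdot 10^{5} i$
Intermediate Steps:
$U{\left(l,D \right)} = 6 + 3 D$
$X{\left(A \right)} = \sqrt{2} \sqrt{A}$ ($X{\left(A \right)} = \sqrt{2 A} = \sqrt{2} \sqrt{A}$)
$O{\left(t \right)} = 2 i$ ($O{\left(t \right)} = \sqrt{2} \sqrt{-2} = \sqrt{2} i \sqrt{2} = 2 i$)
$V{\left(M,n \right)} = 1 - 3 n$
$- 66701 V{\left(2,O{\left(u{\left(-5,U{\left(2,6 \right)} \right)} \right)} \left(-1\right) \right)} = - 66701 \left(1 - 3 \cdot 2 i \left(-1\right)\right) = - 66701 \left(1 - 3 \left(- 2 i\right)\right) = - 66701 \left(1 + 6 i\right) = -66701 - 400206 i$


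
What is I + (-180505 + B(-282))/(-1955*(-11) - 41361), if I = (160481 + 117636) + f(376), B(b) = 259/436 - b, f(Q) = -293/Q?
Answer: 113166166333791/406889152 ≈ 2.7813e+5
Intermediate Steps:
B(b) = 259/436 - b (B(b) = 259*(1/436) - b = 259/436 - b)
I = 104571699/376 (I = (160481 + 117636) - 293/376 = 278117 - 293*1/376 = 278117 - 293/376 = 104571699/376 ≈ 2.7812e+5)
I + (-180505 + B(-282))/(-1955*(-11) - 41361) = 104571699/376 + (-180505 + (259/436 - 1*(-282)))/(-1955*(-11) - 41361) = 104571699/376 + (-180505 + (259/436 + 282))/(21505 - 41361) = 104571699/376 + (-180505 + 123211/436)/(-19856) = 104571699/376 - 78576969/436*(-1/19856) = 104571699/376 + 78576969/8657216 = 113166166333791/406889152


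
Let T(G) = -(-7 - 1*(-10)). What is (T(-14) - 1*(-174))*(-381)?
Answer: -65151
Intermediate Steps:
T(G) = -3 (T(G) = -(-7 + 10) = -1*3 = -3)
(T(-14) - 1*(-174))*(-381) = (-3 - 1*(-174))*(-381) = (-3 + 174)*(-381) = 171*(-381) = -65151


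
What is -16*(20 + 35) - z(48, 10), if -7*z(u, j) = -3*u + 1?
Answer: -6303/7 ≈ -900.43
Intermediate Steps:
z(u, j) = -⅐ + 3*u/7 (z(u, j) = -(-3*u + 1)/7 = -(1 - 3*u)/7 = -⅐ + 3*u/7)
-16*(20 + 35) - z(48, 10) = -16*(20 + 35) - (-⅐ + (3/7)*48) = -16*55 - (-⅐ + 144/7) = -880 - 1*143/7 = -880 - 143/7 = -6303/7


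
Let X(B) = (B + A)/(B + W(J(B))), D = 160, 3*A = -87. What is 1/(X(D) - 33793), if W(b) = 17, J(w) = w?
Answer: -177/5981230 ≈ -2.9593e-5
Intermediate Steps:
A = -29 (A = (⅓)*(-87) = -29)
X(B) = (-29 + B)/(17 + B) (X(B) = (B - 29)/(B + 17) = (-29 + B)/(17 + B))
1/(X(D) - 33793) = 1/((-29 + 160)/(17 + 160) - 33793) = 1/(131/177 - 33793) = 1/(-5981230/177) = -177/5981230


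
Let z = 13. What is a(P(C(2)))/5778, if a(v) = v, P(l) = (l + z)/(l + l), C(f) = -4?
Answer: -1/5136 ≈ -0.00019470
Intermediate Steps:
P(l) = (13 + l)/(2*l) (P(l) = (l + 13)/(l + l) = (13 + l)/((2*l)) = (13 + l)*(1/(2*l)) = (13 + l)/(2*l))
a(P(C(2)))/5778 = ((½)*(13 - 4)/(-4))/5778 = ((½)*(-¼)*9)*(1/5778) = -9/8*1/5778 = -1/5136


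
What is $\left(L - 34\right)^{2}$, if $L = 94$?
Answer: $3600$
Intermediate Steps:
$\left(L - 34\right)^{2} = \left(94 - 34\right)^{2} = 60^{2} = 3600$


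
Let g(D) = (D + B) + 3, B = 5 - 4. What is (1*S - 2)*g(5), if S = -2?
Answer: -36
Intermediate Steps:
B = 1
g(D) = 4 + D (g(D) = (D + 1) + 3 = (1 + D) + 3 = 4 + D)
(1*S - 2)*g(5) = (1*(-2) - 2)*(4 + 5) = (-2 - 2)*9 = -4*9 = -36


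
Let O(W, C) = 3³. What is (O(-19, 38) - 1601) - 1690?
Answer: -3264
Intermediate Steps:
O(W, C) = 27
(O(-19, 38) - 1601) - 1690 = (27 - 1601) - 1690 = -1574 - 1690 = -3264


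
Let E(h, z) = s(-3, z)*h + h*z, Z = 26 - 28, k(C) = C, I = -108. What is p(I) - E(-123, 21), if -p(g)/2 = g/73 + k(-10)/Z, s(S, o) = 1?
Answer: 197024/73 ≈ 2699.0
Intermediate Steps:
Z = -2
E(h, z) = h + h*z (E(h, z) = 1*h + h*z = h + h*z)
p(g) = -10 - 2*g/73 (p(g) = -2*(g/73 - 10/(-2)) = -2*(g*(1/73) - 10*(-½)) = -2*(g/73 + 5) = -2*(5 + g/73) = -10 - 2*g/73)
p(I) - E(-123, 21) = (-10 - 2/73*(-108)) - (-123)*(1 + 21) = (-10 + 216/73) - (-123)*22 = -514/73 - 1*(-2706) = -514/73 + 2706 = 197024/73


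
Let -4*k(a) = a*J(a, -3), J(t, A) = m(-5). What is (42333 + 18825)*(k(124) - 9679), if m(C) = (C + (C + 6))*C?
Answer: -629866242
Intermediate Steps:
m(C) = C*(6 + 2*C) (m(C) = (C + (6 + C))*C = (6 + 2*C)*C = C*(6 + 2*C))
J(t, A) = 20 (J(t, A) = 2*(-5)*(3 - 5) = 2*(-5)*(-2) = 20)
k(a) = -5*a (k(a) = -a*20/4 = -5*a)
(42333 + 18825)*(k(124) - 9679) = (42333 + 18825)*(-5*124 - 9679) = 61158*(-620 - 9679) = 61158*(-10299) = -629866242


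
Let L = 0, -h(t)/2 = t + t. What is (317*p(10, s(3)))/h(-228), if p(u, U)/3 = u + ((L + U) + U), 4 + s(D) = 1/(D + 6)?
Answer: 1585/684 ≈ 2.3173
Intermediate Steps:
h(t) = -4*t (h(t) = -2*(t + t) = -4*t)
s(D) = -4 + 1/(6 + D) (s(D) = -4 + 1/(D + 6) = -4 + 1/(6 + D))
p(u, U) = 3*u + 6*U (p(u, U) = 3*(u + ((0 + U) + U)) = 3*(u + (U + U)) = 3*(u + 2*U) = 3*u + 6*U)
(317*p(10, s(3)))/h(-228) = (317*(3*10 + 6*((-23 - 4*3)/(6 + 3))))/((-4*(-228))) = (317*(30 + 6*((-23 - 12)/9)))/912 = (317*(30 + 6*((⅑)*(-35))))*(1/912) = (317*(30 + 6*(-35/9)))*(1/912) = (317*(30 - 70/3))*(1/912) = (317*(20/3))*(1/912) = (6340/3)*(1/912) = 1585/684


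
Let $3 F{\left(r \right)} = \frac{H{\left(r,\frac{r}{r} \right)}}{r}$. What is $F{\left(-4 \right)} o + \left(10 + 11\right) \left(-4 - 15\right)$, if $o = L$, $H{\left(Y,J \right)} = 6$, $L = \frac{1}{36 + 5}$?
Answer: $- \frac{32719}{82} \approx -399.01$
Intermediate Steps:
$L = \frac{1}{41} \approx 0.02439$
$o = \frac{1}{41} \approx 0.02439$
$F{\left(r \right)} = \frac{2}{r}$ ($F{\left(r \right)} = \frac{6 \frac{1}{r}}{3} = \frac{2}{r}$)
$F{\left(-4 \right)} o + \left(10 + 11\right) \left(-4 - 15\right) = \frac{2}{-4} \cdot \frac{1}{41} + \left(10 + 11\right) \left(-4 - 15\right) = 2 \left(- \frac{1}{4}\right) \frac{1}{41} + 21 \left(-19\right) = \left(- \frac{1}{2}\right) \frac{1}{41} - 399 = - \frac{1}{82} - 399 = - \frac{32719}{82}$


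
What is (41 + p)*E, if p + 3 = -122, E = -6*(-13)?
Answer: -6552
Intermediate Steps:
E = 78
p = -125 (p = -3 - 122 = -125)
(41 + p)*E = (41 - 125)*78 = -84*78 = -6552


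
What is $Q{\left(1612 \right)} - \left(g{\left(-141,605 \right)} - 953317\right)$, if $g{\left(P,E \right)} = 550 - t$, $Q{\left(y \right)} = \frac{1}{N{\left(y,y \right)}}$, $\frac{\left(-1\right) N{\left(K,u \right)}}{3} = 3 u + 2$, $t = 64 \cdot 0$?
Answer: $\frac{13828460237}{14514} \approx 9.5277 \cdot 10^{5}$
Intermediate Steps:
$t = 0$
$N{\left(K,u \right)} = -6 - 9 u$ ($N{\left(K,u \right)} = - 3 \left(3 u + 2\right) = - 3 \left(2 + 3 u\right) = -6 - 9 u$)
$Q{\left(y \right)} = \frac{1}{-6 - 9 y}$
$g{\left(P,E \right)} = 550$ ($g{\left(P,E \right)} = 550 - 0 = 550 + 0 = 550$)
$Q{\left(1612 \right)} - \left(g{\left(-141,605 \right)} - 953317\right) = - \frac{1}{6 + 9 \cdot 1612} - \left(550 - 953317\right) = - \frac{1}{6 + 14508} - \left(550 - 953317\right) = - \frac{1}{14514} - -952767 = \left(-1\right) \frac{1}{14514} + 952767 = - \frac{1}{14514} + 952767 = \frac{13828460237}{14514}$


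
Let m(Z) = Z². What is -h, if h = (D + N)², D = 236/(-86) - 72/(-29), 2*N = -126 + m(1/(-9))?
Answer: -163288707731809/40809656196 ≈ -4001.2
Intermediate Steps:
N = -10205/162 (N = (-126 + (1/(-9))²)/2 = (-126 + (-⅑)²)/2 = (-126 + 1/81)/2 = (½)*(-10205/81) = -10205/162 ≈ -62.994)
D = -326/1247 (D = 236*(-1/86) - 72*(-1/29) = -118/43 + 72/29 = -326/1247 ≈ -0.26143)
h = 163288707731809/40809656196 (h = (-326/1247 - 10205/162)² = (-12778447/202014)² = 163288707731809/40809656196 ≈ 4001.2)
-h = -1*163288707731809/40809656196 = -163288707731809/40809656196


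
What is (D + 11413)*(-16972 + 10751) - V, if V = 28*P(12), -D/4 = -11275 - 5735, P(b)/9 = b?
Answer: -494280137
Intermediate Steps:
P(b) = 9*b
D = 68040 (D = -4*(-11275 - 5735) = -4*(-17010) = 68040)
V = 3024 (V = 28*(9*12) = 28*108 = 3024)
(D + 11413)*(-16972 + 10751) - V = (68040 + 11413)*(-16972 + 10751) - 1*3024 = 79453*(-6221) - 3024 = -494277113 - 3024 = -494280137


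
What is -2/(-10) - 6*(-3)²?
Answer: -269/5 ≈ -53.800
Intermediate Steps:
-2/(-10) - 6*(-3)² = -2*(-⅒) - 6*9 = ⅕ - 54 = -269/5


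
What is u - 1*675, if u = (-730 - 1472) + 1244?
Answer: -1633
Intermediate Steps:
u = -958 (u = -2202 + 1244 = -958)
u - 1*675 = -958 - 1*675 = -958 - 675 = -1633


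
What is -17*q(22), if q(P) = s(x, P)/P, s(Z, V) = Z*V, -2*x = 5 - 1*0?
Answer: 85/2 ≈ 42.500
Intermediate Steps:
x = -5/2 (x = -(5 - 1*0)/2 = -(5 + 0)/2 = -½*5 = -5/2 ≈ -2.5000)
s(Z, V) = V*Z
q(P) = -5/2 (q(P) = (P*(-5/2))/P = (-5*P/2)/P = -5/2)
-17*q(22) = -17*(-5/2) = 85/2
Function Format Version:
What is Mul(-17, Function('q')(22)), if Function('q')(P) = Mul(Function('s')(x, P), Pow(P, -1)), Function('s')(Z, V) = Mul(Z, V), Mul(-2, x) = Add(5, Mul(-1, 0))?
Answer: Rational(85, 2) ≈ 42.500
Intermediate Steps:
x = Rational(-5, 2) (x = Mul(Rational(-1, 2), Add(5, Mul(-1, 0))) = Mul(Rational(-1, 2), Add(5, 0)) = Mul(Rational(-1, 2), 5) = Rational(-5, 2) ≈ -2.5000)
Function('s')(Z, V) = Mul(V, Z)
Function('q')(P) = Rational(-5, 2) (Function('q')(P) = Mul(Mul(P, Rational(-5, 2)), Pow(P, -1)) = Mul(Mul(Rational(-5, 2), P), Pow(P, -1)) = Rational(-5, 2))
Mul(-17, Function('q')(22)) = Mul(-17, Rational(-5, 2)) = Rational(85, 2)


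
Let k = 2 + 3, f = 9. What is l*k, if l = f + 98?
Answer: 535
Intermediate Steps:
k = 5
l = 107 (l = 9 + 98 = 107)
l*k = 107*5 = 535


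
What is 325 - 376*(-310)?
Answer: 116885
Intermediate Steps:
325 - 376*(-310) = 325 + 116560 = 116885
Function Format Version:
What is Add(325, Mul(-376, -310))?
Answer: 116885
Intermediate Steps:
Add(325, Mul(-376, -310)) = Add(325, 116560) = 116885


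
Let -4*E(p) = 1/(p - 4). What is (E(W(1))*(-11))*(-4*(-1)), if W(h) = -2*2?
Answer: -11/8 ≈ -1.3750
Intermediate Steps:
W(h) = -4
E(p) = -1/(4*(-4 + p)) (E(p) = -1/(4*(p - 4)) = -1/(4*(-4 + p)))
(E(W(1))*(-11))*(-4*(-1)) = (-1/(-16 + 4*(-4))*(-11))*(-4*(-1)) = (-1/(-16 - 16)*(-11))*4 = (-1/(-32)*(-11))*4 = (-1*(-1/32)*(-11))*4 = ((1/32)*(-11))*4 = -11/32*4 = -11/8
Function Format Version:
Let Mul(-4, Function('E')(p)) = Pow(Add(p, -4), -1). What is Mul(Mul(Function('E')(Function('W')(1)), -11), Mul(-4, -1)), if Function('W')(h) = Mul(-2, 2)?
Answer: Rational(-11, 8) ≈ -1.3750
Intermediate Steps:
Function('W')(h) = -4
Function('E')(p) = Mul(Rational(-1, 4), Pow(Add(-4, p), -1)) (Function('E')(p) = Mul(Rational(-1, 4), Pow(Add(p, -4), -1)) = Mul(Rational(-1, 4), Pow(Add(-4, p), -1)))
Mul(Mul(Function('E')(Function('W')(1)), -11), Mul(-4, -1)) = Mul(Mul(Mul(-1, Pow(Add(-16, Mul(4, -4)), -1)), -11), Mul(-4, -1)) = Mul(Mul(Mul(-1, Pow(Add(-16, -16), -1)), -11), 4) = Mul(Mul(Mul(-1, Pow(-32, -1)), -11), 4) = Mul(Mul(Mul(-1, Rational(-1, 32)), -11), 4) = Mul(Mul(Rational(1, 32), -11), 4) = Mul(Rational(-11, 32), 4) = Rational(-11, 8)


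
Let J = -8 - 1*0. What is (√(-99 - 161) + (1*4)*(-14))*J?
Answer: 448 - 16*I*√65 ≈ 448.0 - 129.0*I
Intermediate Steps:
J = -8 (J = -8 + 0 = -8)
(√(-99 - 161) + (1*4)*(-14))*J = (√(-99 - 161) + (1*4)*(-14))*(-8) = (√(-260) + 4*(-14))*(-8) = (2*I*√65 - 56)*(-8) = (-56 + 2*I*√65)*(-8) = 448 - 16*I*√65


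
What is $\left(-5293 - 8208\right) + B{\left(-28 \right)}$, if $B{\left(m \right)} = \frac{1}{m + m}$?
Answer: $- \frac{756057}{56} \approx -13501.0$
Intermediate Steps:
$B{\left(m \right)} = \frac{1}{2 m}$
$\left(-5293 - 8208\right) + B{\left(-28 \right)} = \left(-5293 - 8208\right) + \frac{1}{2 \left(-28\right)} = \left(-5293 - 8208\right) + \frac{1}{2} \left(- \frac{1}{28}\right) = -13501 - \frac{1}{56} = - \frac{756057}{56}$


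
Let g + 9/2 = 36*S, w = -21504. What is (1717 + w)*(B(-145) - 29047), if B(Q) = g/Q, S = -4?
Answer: 166672490071/290 ≈ 5.7473e+8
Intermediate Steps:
g = -297/2 (g = -9/2 + 36*(-4) = -9/2 - 144 = -297/2 ≈ -148.50)
B(Q) = -297/(2*Q)
(1717 + w)*(B(-145) - 29047) = (1717 - 21504)*(-297/2/(-145) - 29047) = -19787*(-297/2*(-1/145) - 29047) = -19787*(297/290 - 29047) = -19787*(-8423333/290) = 166672490071/290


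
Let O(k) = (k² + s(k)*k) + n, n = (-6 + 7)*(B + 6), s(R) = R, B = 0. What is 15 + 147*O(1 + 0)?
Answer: 1191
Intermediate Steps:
n = 6 (n = (-6 + 7)*(0 + 6) = 1*6 = 6)
O(k) = 6 + 2*k² (O(k) = (k² + k*k) + 6 = (k² + k²) + 6 = 2*k² + 6 = 6 + 2*k²)
15 + 147*O(1 + 0) = 15 + 147*(6 + 2*(1 + 0)²) = 15 + 147*(6 + 2*1²) = 15 + 147*(6 + 2*1) = 15 + 147*(6 + 2) = 15 + 147*8 = 15 + 1176 = 1191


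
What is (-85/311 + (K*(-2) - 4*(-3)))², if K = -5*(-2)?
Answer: 6620329/96721 ≈ 68.448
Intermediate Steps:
K = 10
(-85/311 + (K*(-2) - 4*(-3)))² = (-85/311 + (10*(-2) - 4*(-3)))² = (-85*1/311 + (-20 + 12))² = (-85/311 - 8)² = (-2573/311)² = 6620329/96721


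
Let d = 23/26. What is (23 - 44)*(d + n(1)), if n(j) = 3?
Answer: -2121/26 ≈ -81.577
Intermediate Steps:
d = 23/26 (d = 23*(1/26) = 23/26 ≈ 0.88461)
(23 - 44)*(d + n(1)) = (23 - 44)*(23/26 + 3) = -21*101/26 = -2121/26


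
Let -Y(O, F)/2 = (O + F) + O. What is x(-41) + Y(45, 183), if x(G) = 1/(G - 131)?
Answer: -93913/172 ≈ -546.01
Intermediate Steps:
Y(O, F) = -4*O - 2*F (Y(O, F) = -2*((O + F) + O) = -2*((F + O) + O) = -2*(F + 2*O) = -4*O - 2*F)
x(G) = 1/(-131 + G)
x(-41) + Y(45, 183) = 1/(-131 - 41) + (-4*45 - 2*183) = 1/(-172) + (-180 - 366) = -1/172 - 546 = -93913/172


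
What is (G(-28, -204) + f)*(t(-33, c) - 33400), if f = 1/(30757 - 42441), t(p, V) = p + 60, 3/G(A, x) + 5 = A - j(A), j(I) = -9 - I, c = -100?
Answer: 3183494/1651 ≈ 1928.2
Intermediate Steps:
G(A, x) = 3/(4 + 2*A) (G(A, x) = 3/(-5 + (A - (-9 - A))) = 3/(-5 + (A + (9 + A))) = 3/(-5 + (9 + 2*A)) = 3/(4 + 2*A))
t(p, V) = 60 + p
f = -1/11684 (f = 1/(-11684) = -1/11684 ≈ -8.5587e-5)
(G(-28, -204) + f)*(t(-33, c) - 33400) = (3/(2*(2 - 28)) - 1/11684)*((60 - 33) - 33400) = ((3/2)/(-26) - 1/11684)*(27 - 33400) = ((3/2)*(-1/26) - 1/11684)*(-33373) = (-3/52 - 1/11684)*(-33373) = -2194/37973*(-33373) = 3183494/1651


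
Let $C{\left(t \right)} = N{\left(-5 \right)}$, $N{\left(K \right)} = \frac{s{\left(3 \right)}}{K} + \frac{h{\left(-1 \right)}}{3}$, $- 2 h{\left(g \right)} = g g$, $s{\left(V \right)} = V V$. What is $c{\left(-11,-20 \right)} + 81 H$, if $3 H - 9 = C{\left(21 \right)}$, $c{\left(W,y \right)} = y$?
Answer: $\frac{1699}{10} \approx 169.9$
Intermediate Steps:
$s{\left(V \right)} = V^{2}$
$h{\left(g \right)} = - \frac{g^{2}}{2}$ ($h{\left(g \right)} = - \frac{g g}{2} = - \frac{g^{2}}{2}$)
$N{\left(K \right)} = - \frac{1}{6} + \frac{9}{K}$ ($N{\left(K \right)} = \frac{3^{2}}{K} + \frac{\left(- \frac{1}{2}\right) \left(-1\right)^{2}}{3} = \frac{9}{K} + \left(- \frac{1}{2}\right) 1 \cdot \frac{1}{3} = \frac{9}{K} - \frac{1}{6} = - \frac{1}{6} + \frac{9}{K}$)
$C{\left(t \right)} = - \frac{59}{30}$ ($C{\left(t \right)} = \frac{54 - -5}{6 \left(-5\right)} = \frac{1}{6} \left(- \frac{1}{5}\right) \left(54 + 5\right) = \frac{1}{6} \left(- \frac{1}{5}\right) 59 = - \frac{59}{30}$)
$H = \frac{211}{90}$ ($H = 3 + \frac{1}{3} \left(- \frac{59}{30}\right) = 3 - \frac{59}{90} = \frac{211}{90} \approx 2.3444$)
$c{\left(-11,-20 \right)} + 81 H = -20 + 81 \cdot \frac{211}{90} = -20 + \frac{1899}{10} = \frac{1699}{10}$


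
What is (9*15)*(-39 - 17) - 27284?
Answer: -34844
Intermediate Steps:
(9*15)*(-39 - 17) - 27284 = 135*(-56) - 27284 = -7560 - 27284 = -34844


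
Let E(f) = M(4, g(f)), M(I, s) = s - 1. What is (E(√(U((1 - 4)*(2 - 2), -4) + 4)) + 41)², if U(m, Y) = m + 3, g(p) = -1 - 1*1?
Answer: 1444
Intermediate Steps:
g(p) = -2 (g(p) = -1 - 1 = -2)
U(m, Y) = 3 + m
M(I, s) = -1 + s
E(f) = -3 (E(f) = -1 - 2 = -3)
(E(√(U((1 - 4)*(2 - 2), -4) + 4)) + 41)² = (-3 + 41)² = 38² = 1444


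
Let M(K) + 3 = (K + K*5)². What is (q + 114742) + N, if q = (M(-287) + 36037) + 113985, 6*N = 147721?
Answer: 19527991/6 ≈ 3.2547e+6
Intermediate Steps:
N = 147721/6 (N = (⅙)*147721 = 147721/6 ≈ 24620.)
M(K) = -3 + 36*K² (M(K) = -3 + (K + K*5)² = -3 + (K + 5*K)² = -3 + (6*K)² = -3 + 36*K²)
q = 3115303 (q = ((-3 + 36*(-287)²) + 36037) + 113985 = ((-3 + 36*82369) + 36037) + 113985 = ((-3 + 2965284) + 36037) + 113985 = (2965281 + 36037) + 113985 = 3001318 + 113985 = 3115303)
(q + 114742) + N = (3115303 + 114742) + 147721/6 = 3230045 + 147721/6 = 19527991/6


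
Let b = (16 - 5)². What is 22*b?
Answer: 2662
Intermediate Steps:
b = 121 (b = 11² = 121)
22*b = 22*121 = 2662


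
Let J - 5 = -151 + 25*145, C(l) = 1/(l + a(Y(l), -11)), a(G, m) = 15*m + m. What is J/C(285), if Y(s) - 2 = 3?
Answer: 379211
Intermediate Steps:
Y(s) = 5 (Y(s) = 2 + 3 = 5)
a(G, m) = 16*m
C(l) = 1/(-176 + l) (C(l) = 1/(l + 16*(-11)) = 1/(l - 176) = 1/(-176 + l))
J = 3479 (J = 5 + (-151 + 25*145) = 5 + (-151 + 3625) = 5 + 3474 = 3479)
J/C(285) = 3479/(1/(-176 + 285)) = 3479/(1/109) = 3479*109 = 379211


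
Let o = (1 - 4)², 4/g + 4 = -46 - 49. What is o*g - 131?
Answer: -1445/11 ≈ -131.36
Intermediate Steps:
g = -4/99 (g = 4/(-4 + (-46 - 49)) = 4/(-4 - 95) = 4/(-99) = 4*(-1/99) = -4/99 ≈ -0.040404)
o = 9 (o = (-3)² = 9)
o*g - 131 = 9*(-4/99) - 131 = -4/11 - 131 = -1445/11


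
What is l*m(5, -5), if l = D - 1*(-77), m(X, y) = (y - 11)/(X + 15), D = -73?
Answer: -16/5 ≈ -3.2000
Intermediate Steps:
m(X, y) = (-11 + y)/(15 + X)
l = 4 (l = -73 - 1*(-77) = -73 + 77 = 4)
l*m(5, -5) = 4*((-11 - 5)/(15 + 5)) = 4*(-16/20) = 4*((1/20)*(-16)) = 4*(-4/5) = -16/5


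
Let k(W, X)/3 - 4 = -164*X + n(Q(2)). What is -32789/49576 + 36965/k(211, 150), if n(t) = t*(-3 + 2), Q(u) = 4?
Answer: -53155063/45733860 ≈ -1.1623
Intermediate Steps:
n(t) = -t (n(t) = t*(-1) = -t)
k(W, X) = -492*X (k(W, X) = 12 + 3*(-164*X - 1*4) = 12 + 3*(-164*X - 4) = 12 + 3*(-4 - 164*X) = 12 + (-12 - 492*X) = -492*X)
-32789/49576 + 36965/k(211, 150) = -32789/49576 + 36965/((-492*150)) = -32789*1/49576 + 36965/(-73800) = -32789/49576 + 36965*(-1/73800) = -32789/49576 - 7393/14760 = -53155063/45733860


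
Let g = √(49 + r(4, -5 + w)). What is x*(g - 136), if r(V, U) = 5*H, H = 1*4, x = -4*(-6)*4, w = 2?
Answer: -13056 + 96*√69 ≈ -12259.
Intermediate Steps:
x = 96 (x = 24*4 = 96)
H = 4
r(V, U) = 20 (r(V, U) = 5*4 = 20)
g = √69 (g = √(49 + 20) = √69 ≈ 8.3066)
x*(g - 136) = 96*(√69 - 136) = 96*(-136 + √69) = -13056 + 96*√69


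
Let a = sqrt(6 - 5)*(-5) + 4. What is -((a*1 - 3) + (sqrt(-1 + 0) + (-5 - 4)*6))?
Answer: 58 - I ≈ 58.0 - 1.0*I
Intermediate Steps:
a = -1 (a = sqrt(1)*(-5) + 4 = 1*(-5) + 4 = -5 + 4 = -1)
-((a*1 - 3) + (sqrt(-1 + 0) + (-5 - 4)*6)) = -((-1*1 - 3) + (sqrt(-1 + 0) + (-5 - 4)*6)) = -((-1 - 3) + (sqrt(-1) - 9*6)) = -(-4 + (I - 54)) = -(-4 + (-54 + I)) = -(-58 + I) = 58 - I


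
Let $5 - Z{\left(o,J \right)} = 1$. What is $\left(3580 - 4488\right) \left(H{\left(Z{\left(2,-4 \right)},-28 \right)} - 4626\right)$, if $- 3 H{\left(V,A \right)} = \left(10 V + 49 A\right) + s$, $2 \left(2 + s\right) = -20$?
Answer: $3793624$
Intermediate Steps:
$s = -12$ ($s = -2 + \frac{1}{2} \left(-20\right) = -2 - 10 = -12$)
$Z{\left(o,J \right)} = 4$ ($Z{\left(o,J \right)} = 5 - 1 = 4$)
$H{\left(V,A \right)} = 4 - \frac{49 A}{3} - \frac{10 V}{3}$ ($H{\left(V,A \right)} = - \frac{\left(10 V + 49 A\right) - 12}{3} = - \frac{-12 + 10 V + 49 A}{3} = 4 - \frac{49 A}{3} - \frac{10 V}{3}$)
$\left(3580 - 4488\right) \left(H{\left(Z{\left(2,-4 \right)},-28 \right)} - 4626\right) = \left(3580 - 4488\right) \left(\left(4 - - \frac{1372}{3} - \frac{40}{3}\right) - 4626\right) = - 908 \left(\left(4 + \frac{1372}{3} - \frac{40}{3}\right) - 4626\right) = - 908 \left(448 - 4626\right) = \left(-908\right) \left(-4178\right) = 3793624$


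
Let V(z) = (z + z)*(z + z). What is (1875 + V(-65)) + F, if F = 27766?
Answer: 46541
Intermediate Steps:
V(z) = 4*z² (V(z) = (2*z)*(2*z) = 4*z²)
(1875 + V(-65)) + F = (1875 + 4*(-65)²) + 27766 = (1875 + 4*4225) + 27766 = (1875 + 16900) + 27766 = 18775 + 27766 = 46541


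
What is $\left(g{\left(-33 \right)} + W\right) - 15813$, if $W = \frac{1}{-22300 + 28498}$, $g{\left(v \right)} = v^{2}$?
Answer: $- \frac{91259351}{6198} \approx -14724.0$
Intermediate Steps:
$W = \frac{1}{6198} \approx 0.00016134$
$\left(g{\left(-33 \right)} + W\right) - 15813 = \left(\left(-33\right)^{2} + \frac{1}{6198}\right) - 15813 = \left(1089 + \frac{1}{6198}\right) - 15813 = \frac{6749623}{6198} - 15813 = - \frac{91259351}{6198}$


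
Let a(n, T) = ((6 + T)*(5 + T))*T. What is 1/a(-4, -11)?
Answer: -1/330 ≈ -0.0030303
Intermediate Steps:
a(n, T) = T*(5 + T)*(6 + T) (a(n, T) = ((5 + T)*(6 + T))*T = T*(5 + T)*(6 + T))
1/a(-4, -11) = 1/(-11*(30 + (-11)² + 11*(-11))) = 1/(-11*(30 + 121 - 121)) = 1/(-11*30) = 1/(-330) = -1/330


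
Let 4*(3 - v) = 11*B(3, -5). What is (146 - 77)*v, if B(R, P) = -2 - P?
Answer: -1449/4 ≈ -362.25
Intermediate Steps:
v = -21/4 (v = 3 - 11*(-2 - 1*(-5))/4 = 3 - 11*(-2 + 5)/4 = 3 - 11*3/4 = 3 - 1/4*33 = 3 - 33/4 = -21/4 ≈ -5.2500)
(146 - 77)*v = (146 - 77)*(-21/4) = 69*(-21/4) = -1449/4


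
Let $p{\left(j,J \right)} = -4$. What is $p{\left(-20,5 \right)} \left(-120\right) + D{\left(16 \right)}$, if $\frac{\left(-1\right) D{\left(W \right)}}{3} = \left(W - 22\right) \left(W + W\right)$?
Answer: $1056$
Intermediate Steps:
$D{\left(W \right)} = - 6 W \left(-22 + W\right)$ ($D{\left(W \right)} = - 3 \left(W - 22\right) \left(W + W\right) = - 3 \left(-22 + W\right) 2 W = - 3 \cdot 2 W \left(-22 + W\right) = - 6 W \left(-22 + W\right)$)
$p{\left(-20,5 \right)} \left(-120\right) + D{\left(16 \right)} = \left(-4\right) \left(-120\right) + 6 \cdot 16 \left(22 - 16\right) = 480 + 6 \cdot 16 \left(22 - 16\right) = 480 + 6 \cdot 16 \cdot 6 = 480 + 576 = 1056$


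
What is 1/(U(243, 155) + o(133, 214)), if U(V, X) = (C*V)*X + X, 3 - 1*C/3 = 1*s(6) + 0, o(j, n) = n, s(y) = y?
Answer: -1/338616 ≈ -2.9532e-6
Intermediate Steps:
C = -9 (C = 9 - 3*(1*6 + 0) = 9 - 3*(6 + 0) = 9 - 3*6 = 9 - 18 = -9)
U(V, X) = X - 9*V*X (U(V, X) = (-9*V)*X + X = -9*V*X + X = X - 9*V*X)
1/(U(243, 155) + o(133, 214)) = 1/(155*(1 - 9*243) + 214) = 1/(155*(1 - 2187) + 214) = 1/(155*(-2186) + 214) = 1/(-338830 + 214) = 1/(-338616) = -1/338616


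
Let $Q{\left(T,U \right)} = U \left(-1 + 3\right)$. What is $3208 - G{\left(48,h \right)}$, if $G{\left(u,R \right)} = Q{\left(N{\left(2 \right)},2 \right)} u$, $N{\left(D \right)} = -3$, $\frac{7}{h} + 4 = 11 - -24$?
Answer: $3016$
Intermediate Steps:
$h = \frac{7}{31}$ ($h = \frac{7}{-4 + \left(11 - -24\right)} = \frac{7}{-4 + \left(11 + 24\right)} = \frac{7}{-4 + 35} = \frac{7}{31} \approx 0.22581$)
$Q{\left(T,U \right)} = 2 U$ ($Q{\left(T,U \right)} = U 2 = 2 U$)
$G{\left(u,R \right)} = 4 u$ ($G{\left(u,R \right)} = 2 \cdot 2 u = 4 u$)
$3208 - G{\left(48,h \right)} = 3208 - 4 \cdot 48 = 3208 - 192 = 3016$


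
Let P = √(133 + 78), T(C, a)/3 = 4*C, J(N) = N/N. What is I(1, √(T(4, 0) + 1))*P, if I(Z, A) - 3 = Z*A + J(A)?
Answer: 11*√211 ≈ 159.78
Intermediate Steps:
J(N) = 1
T(C, a) = 12*C (T(C, a) = 3*(4*C) = 12*C)
I(Z, A) = 4 + A*Z (I(Z, A) = 3 + (Z*A + 1) = 3 + (A*Z + 1) = 3 + (1 + A*Z) = 4 + A*Z)
P = √211 ≈ 14.526
I(1, √(T(4, 0) + 1))*P = (4 + √(12*4 + 1)*1)*√211 = (4 + √(48 + 1)*1)*√211 = (4 + √49*1)*√211 = (4 + 7*1)*√211 = (4 + 7)*√211 = 11*√211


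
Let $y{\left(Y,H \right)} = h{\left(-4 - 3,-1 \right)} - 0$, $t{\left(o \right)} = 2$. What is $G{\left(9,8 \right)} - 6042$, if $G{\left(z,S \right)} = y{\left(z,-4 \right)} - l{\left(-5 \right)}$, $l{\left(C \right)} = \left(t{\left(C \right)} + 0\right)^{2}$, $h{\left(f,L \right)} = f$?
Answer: $-6053$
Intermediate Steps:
$y{\left(Y,H \right)} = -7$ ($y{\left(Y,H \right)} = \left(-4 - 3\right) - 0 = -7 + 0 = -7$)
$l{\left(C \right)} = 4$ ($l{\left(C \right)} = \left(2 + 0\right)^{2} = 2^{2} = 4$)
$G{\left(z,S \right)} = -11$ ($G{\left(z,S \right)} = -7 - 4 = -11$)
$G{\left(9,8 \right)} - 6042 = -11 - 6042 = -6053$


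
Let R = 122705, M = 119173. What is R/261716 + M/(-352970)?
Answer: 6060851491/46188948260 ≈ 0.13122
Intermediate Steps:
R/261716 + M/(-352970) = 122705/261716 + 119173/(-352970) = 122705*(1/261716) + 119173*(-1/352970) = 122705/261716 - 119173/352970 = 6060851491/46188948260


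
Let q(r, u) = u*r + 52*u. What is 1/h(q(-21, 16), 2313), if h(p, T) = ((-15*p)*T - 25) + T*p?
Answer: -1/16061497 ≈ -6.2261e-8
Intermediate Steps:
q(r, u) = 52*u + r*u (q(r, u) = r*u + 52*u = 52*u + r*u)
h(p, T) = -25 - 14*T*p (h(p, T) = (-15*T*p - 25) + T*p = (-25 - 15*T*p) + T*p = -25 - 14*T*p)
1/h(q(-21, 16), 2313) = 1/(-25 - 14*2313*16*(52 - 21)) = 1/(-25 - 14*2313*16*31) = 1/(-25 - 14*2313*496) = 1/(-25 - 16061472) = 1/(-16061497) = -1/16061497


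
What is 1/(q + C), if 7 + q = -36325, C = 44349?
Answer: 1/8017 ≈ 0.00012473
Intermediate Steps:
q = -36332 (q = -7 - 36325 = -36332)
1/(q + C) = 1/(-36332 + 44349) = 1/8017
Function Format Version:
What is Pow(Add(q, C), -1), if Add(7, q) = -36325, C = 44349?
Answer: Rational(1, 8017) ≈ 0.00012473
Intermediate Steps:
q = -36332 (q = Add(-7, -36325) = -36332)
Pow(Add(q, C), -1) = Pow(Add(-36332, 44349), -1) = Pow(8017, -1) = Rational(1, 8017)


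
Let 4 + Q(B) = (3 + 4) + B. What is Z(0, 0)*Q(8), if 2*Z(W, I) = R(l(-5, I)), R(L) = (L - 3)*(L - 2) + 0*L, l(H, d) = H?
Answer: 308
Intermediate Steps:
Q(B) = 3 + B (Q(B) = -4 + ((3 + 4) + B) = -4 + (7 + B) = 3 + B)
R(L) = (-3 + L)*(-2 + L) (R(L) = (-3 + L)*(-2 + L) + 0 = (-3 + L)*(-2 + L))
Z(W, I) = 28 (Z(W, I) = (6 + (-5)² - 5*(-5))/2 = (6 + 25 + 25)/2 = (½)*56 = 28)
Z(0, 0)*Q(8) = 28*(3 + 8) = 28*11 = 308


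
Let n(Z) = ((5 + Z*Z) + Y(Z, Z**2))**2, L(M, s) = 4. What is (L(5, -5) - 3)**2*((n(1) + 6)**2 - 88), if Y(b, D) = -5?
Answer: -39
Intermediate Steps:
n(Z) = Z**4 (n(Z) = ((5 + Z*Z) - 5)**2 = ((5 + Z**2) - 5)**2 = (Z**2)**2 = Z**4)
(L(5, -5) - 3)**2*((n(1) + 6)**2 - 88) = (4 - 3)**2*((1**4 + 6)**2 - 88) = 1**2*((1 + 6)**2 - 88) = 1*(7**2 - 88) = 1*(49 - 88) = 1*(-39) = -39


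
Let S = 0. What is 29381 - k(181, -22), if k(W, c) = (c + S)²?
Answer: 28897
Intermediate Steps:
k(W, c) = c² (k(W, c) = (c + 0)² = c²)
29381 - k(181, -22) = 29381 - 1*(-22)² = 29381 - 1*484 = 29381 - 484 = 28897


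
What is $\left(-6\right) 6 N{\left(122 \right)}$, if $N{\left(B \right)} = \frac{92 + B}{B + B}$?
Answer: $- \frac{1926}{61} \approx -31.574$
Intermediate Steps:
$N{\left(B \right)} = \frac{92 + B}{2 B}$
$\left(-6\right) 6 N{\left(122 \right)} = \left(-6\right) 6 \frac{92 + 122}{2 \cdot 122} = - 36 \cdot \frac{1}{2} \cdot \frac{1}{122} \cdot 214 = \left(-36\right) \frac{107}{122} = - \frac{1926}{61}$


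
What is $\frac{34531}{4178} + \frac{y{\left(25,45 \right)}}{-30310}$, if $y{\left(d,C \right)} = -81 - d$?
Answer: $\frac{523538739}{63317590} \approx 8.2685$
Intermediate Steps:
$\frac{34531}{4178} + \frac{y{\left(25,45 \right)}}{-30310} = \frac{34531}{4178} + \frac{-81 - 25}{-30310} = 34531 \cdot \frac{1}{4178} + \left(-81 - 25\right) \left(- \frac{1}{30310}\right) = \frac{34531}{4178} - - \frac{53}{15155} = \frac{34531}{4178} + \frac{53}{15155} = \frac{523538739}{63317590}$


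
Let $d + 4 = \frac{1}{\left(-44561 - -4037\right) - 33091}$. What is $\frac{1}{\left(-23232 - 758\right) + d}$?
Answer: $- \frac{73615}{1766318311} \approx -4.1677 \cdot 10^{-5}$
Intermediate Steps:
$d = - \frac{294461}{73615}$ ($d = -4 + \frac{1}{\left(-44561 - -4037\right) - 33091} = -4 + \frac{1}{\left(-44561 + 4037\right) - 33091} = -4 + \frac{1}{-40524 - 33091} = -4 + \frac{1}{-73615} = -4 - \frac{1}{73615} = - \frac{294461}{73615} \approx -4.0$)
$\frac{1}{\left(-23232 - 758\right) + d} = \frac{1}{\left(-23232 - 758\right) - \frac{294461}{73615}} = \frac{1}{-23990 - \frac{294461}{73615}} = \frac{1}{- \frac{1766318311}{73615}} = - \frac{73615}{1766318311}$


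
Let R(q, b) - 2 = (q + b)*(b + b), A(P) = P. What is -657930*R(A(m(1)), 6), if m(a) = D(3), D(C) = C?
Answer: -72372300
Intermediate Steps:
m(a) = 3
R(q, b) = 2 + 2*b*(b + q) (R(q, b) = 2 + (q + b)*(b + b) = 2 + (b + q)*(2*b) = 2 + 2*b*(b + q))
-657930*R(A(m(1)), 6) = -657930*(2 + 2*6² + 2*6*3) = -657930*(2 + 2*36 + 36) = -657930*(2 + 72 + 36) = -657930*110 = -72372300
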